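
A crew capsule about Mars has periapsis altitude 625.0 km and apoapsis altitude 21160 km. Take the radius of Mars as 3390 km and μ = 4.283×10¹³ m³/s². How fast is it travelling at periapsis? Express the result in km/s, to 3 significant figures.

v ≈ 4.28 km/s

r_p = 3390 + 625.0 = 4015.0 km = 4.0150×10⁶ m.
r_a = 3390 + 21160 = 24550 km = 2.4550×10⁷ m.
Semi-major axis a = (r_p + r_a)/2 = 14282 km = 1.428×10⁷ m.
Vis-viva: v² = μ(2/r − 1/a) = 4.283×10¹³ × (4.981×10⁻⁷ − 7.002×10⁻⁸) = 1.834×10⁷ m²/s².
v = 4282 m/s = 4.282 km/s.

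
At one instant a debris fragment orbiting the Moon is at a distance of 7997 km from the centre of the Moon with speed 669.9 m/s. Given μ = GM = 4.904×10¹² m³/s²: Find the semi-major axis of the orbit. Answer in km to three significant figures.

r = 7.997×10⁶ m.
Specific orbital energy ε = v²/2 − μ/r = (669.9)²/2 − 4.904×10¹²/7.997×10⁶ = -3.888×10⁵ J/kg.
Since ε = −μ/(2a), a = −μ/(2ε) = 6.306×10⁶ m = 6305.8 km.

a ≈ 6310 km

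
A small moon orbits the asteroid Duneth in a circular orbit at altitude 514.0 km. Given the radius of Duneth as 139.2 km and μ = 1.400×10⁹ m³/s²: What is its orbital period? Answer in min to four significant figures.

r = 139.2 + 514.0 = 653.20 km = 6.5320×10⁵ m.
Kepler's third law: T = 2π√(r³/μ) = 2π√((6.532×10⁵)³ / 1.400×10⁹).
r³/μ = 1.991×10⁸ s², so T = 2π × 1.411×10⁴ = 8.865×10⁴ s.
Converting: 8.865×10⁴ s ÷ 60.00 = 1478 min.

T ≈ 1478 min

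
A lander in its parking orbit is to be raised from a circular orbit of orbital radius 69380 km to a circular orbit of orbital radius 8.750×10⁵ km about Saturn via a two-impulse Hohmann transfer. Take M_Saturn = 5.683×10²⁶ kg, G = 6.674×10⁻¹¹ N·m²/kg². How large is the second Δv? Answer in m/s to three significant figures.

Δv ≈ 4060 m/s

μ = GM = 6.674×10⁻¹¹ × 5.683×10²⁶ = 3.793×10¹⁶ m³/s².
r₁ = 69380 km = 6.938×10⁷ m.
r₂ = 8.750×10⁵ km = 8.750×10⁸ m.
Transfer ellipse a_t = (r₁ + r₂)/2 = 4.722×10⁸ m.
At r₁: circular v_c1 = √(μ/r₁) = 23380 m/s; transfer-perikrone v_p = √[μ(2/r₁ − 1/a_t)] = 31830 m/s.
At r₂: circular v_c2 = √(μ/r₂) = 6584 m/s; transfer-apokrone v_a = √[μ(2/r₂ − 1/a_t)] = 2524 m/s.
Δv₂ = v_c2 − v_a = 4060 m/s.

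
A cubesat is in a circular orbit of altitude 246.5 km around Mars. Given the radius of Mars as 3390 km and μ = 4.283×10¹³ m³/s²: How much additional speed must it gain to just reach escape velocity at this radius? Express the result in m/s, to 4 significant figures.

r = 3390 + 246.5 = 3636.5 km = 3.6365×10⁶ m.
Circular speed v_c = √(μ/r) = 3432 m/s.
Escape speed v_esc = √(2μ/r) = √2 × v_c = 4853 m/s.
Δv = v_esc − v_c = 1422 m/s.

Δv ≈ 1422 m/s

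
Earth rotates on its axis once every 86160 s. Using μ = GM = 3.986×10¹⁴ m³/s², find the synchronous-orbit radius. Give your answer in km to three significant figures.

A synchronous orbit has period T, so by Kepler's third law a = (μT²/4π²)^(1/3).
μT²/4π² = 3.986×10¹⁴ × (8.616×10⁴)² / 39.48 = 7.495×10²² m³.
a = 4.216×10⁷ m = 42163 km.

r_sync ≈ 42200 km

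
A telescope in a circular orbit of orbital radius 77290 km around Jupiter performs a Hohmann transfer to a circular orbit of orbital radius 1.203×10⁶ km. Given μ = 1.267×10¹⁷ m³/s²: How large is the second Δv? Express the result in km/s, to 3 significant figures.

r₁ = 77290 km = 7.729×10⁷ m.
r₂ = 1.203×10⁶ km = 1.203×10⁹ m.
Transfer ellipse a_t = (r₁ + r₂)/2 = 6.401×10⁸ m.
At r₁: circular v_c1 = √(μ/r₁) = 40490 m/s; transfer-perijove v_p = √[μ(2/r₁ − 1/a_t)] = 55500 m/s.
At r₂: circular v_c2 = √(μ/r₂) = 10260 m/s; transfer-apojove v_a = √[μ(2/r₂ − 1/a_t)] = 3566 m/s.
Δv₂ = v_c2 − v_a = 6697 m/s.
= 6.697 km/s.

Δv ≈ 6.70 km/s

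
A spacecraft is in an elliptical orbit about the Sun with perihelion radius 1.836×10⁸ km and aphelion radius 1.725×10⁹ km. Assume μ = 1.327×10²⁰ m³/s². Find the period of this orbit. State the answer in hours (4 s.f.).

T ≈ 141200 hours

Semi-major axis a = (r_p + r_a)/2 = (1.8360×10⁸ + 1.7250×10⁹)/2 = 9.5430×10⁸ km = 9.543×10¹¹ m.
By Kepler's third law T = 2π√(a³/μ) = 2π × 8.093×10⁷ = 5.085×10⁸ s.
= 1.412×10⁵ hours.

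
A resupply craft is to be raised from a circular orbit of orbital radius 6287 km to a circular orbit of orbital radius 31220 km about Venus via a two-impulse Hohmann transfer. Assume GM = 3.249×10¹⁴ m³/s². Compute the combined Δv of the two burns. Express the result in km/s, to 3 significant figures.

Δv_total ≈ 3.44 km/s

r₁ = 6287 km = 6.287×10⁶ m.
r₂ = 31220 km = 3.122×10⁷ m.
Transfer ellipse a_t = (r₁ + r₂)/2 = 1.875×10⁷ m.
At r₁: circular v_c1 = √(μ/r₁) = 7189 m/s; transfer-periapsis v_p = √[μ(2/r₁ − 1/a_t)] = 9275 m/s.
Δv₁ = v_p − v_c1 = 2087 m/s.
At r₂: circular v_c2 = √(μ/r₂) = 3226 m/s; transfer-apoapsis v_a = √[μ(2/r₂ − 1/a_t)] = 1868 m/s.
Δv₂ = v_c2 − v_a = 1358 m/s.
Total Δv = Δv₁ + Δv₂ = 3445 m/s = 3.445 km/s.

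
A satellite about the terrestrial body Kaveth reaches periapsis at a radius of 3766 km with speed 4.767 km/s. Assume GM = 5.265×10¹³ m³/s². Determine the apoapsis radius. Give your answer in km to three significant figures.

r_p = 3.766×10⁶ m.
Specific energy ε = v²/2 − μ/r = -2.618×10⁶ J/kg, so a = −μ/(2ε) = 1.005×10⁷ m.
The apsides satisfy r_p + r_a = 2a, so the apoapsis radius is 2a − r_p = 1.634×10⁷ m = 16343 km.

apoapsis radius ≈ 16300 km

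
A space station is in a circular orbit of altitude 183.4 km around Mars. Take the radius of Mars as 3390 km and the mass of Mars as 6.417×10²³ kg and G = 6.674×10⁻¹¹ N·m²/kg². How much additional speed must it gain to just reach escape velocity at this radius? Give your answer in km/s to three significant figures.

Δv ≈ 1.43 km/s

μ = GM = 6.674×10⁻¹¹ × 6.417×10²³ = 4.283×10¹³ m³/s².
r = 3390 + 183.4 = 3573.4 km = 3.5734×10⁶ m.
Circular speed v_c = √(μ/r) = 3462 m/s.
Escape speed v_esc = √(2μ/r) = √2 × v_c = 4896 m/s.
Δv = v_esc − v_c = 1434 m/s = 1.434 km/s.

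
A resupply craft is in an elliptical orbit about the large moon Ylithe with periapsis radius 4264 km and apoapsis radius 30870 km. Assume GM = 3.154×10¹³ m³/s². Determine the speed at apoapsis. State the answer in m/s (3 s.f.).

v ≈ 498 m/s

Semi-major axis a = (r_p + r_a)/2 = 17567 km = 1.757×10⁷ m.
Vis-viva: v² = μ(2/r − 1/a) = 3.154×10¹³ × (6.479×10⁻⁸ − 5.692×10⁻⁸) = 2.480×10⁵ m²/s².
v = 498.0 m/s.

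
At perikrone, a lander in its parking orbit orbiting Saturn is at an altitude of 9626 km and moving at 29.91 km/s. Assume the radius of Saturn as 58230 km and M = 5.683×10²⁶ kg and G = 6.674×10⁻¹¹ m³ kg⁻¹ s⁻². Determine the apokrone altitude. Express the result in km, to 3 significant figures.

apokrone altitude ≈ 2.14×10⁵ km

μ = GM = 6.674×10⁻¹¹ × 5.683×10²⁶ = 3.793×10¹⁶ m³/s².
r_p = 58230 + 9626 = 67856 km = 6.786×10⁷ m.
Specific energy ε = v²/2 − μ/r = -1.116×10⁸ J/kg, so a = −μ/(2ε) = 1.699×10⁸ m.
The apsides satisfy r_p + r_a = 2a, so the apokrone radius is 2a − r_p = 2.719×10⁸ m = 2.7185×10⁵ km.
Apokrone altitude = 2.7185×10⁵ − 58230 = 2.1362×10⁵ km.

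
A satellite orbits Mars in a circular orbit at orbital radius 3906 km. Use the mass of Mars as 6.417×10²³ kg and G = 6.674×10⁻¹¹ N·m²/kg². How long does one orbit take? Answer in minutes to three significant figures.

T ≈ 124 minutes

μ = GM = 6.674×10⁻¹¹ × 6.417×10²³ = 4.283×10¹³ m³/s².
r = 3906 km = 3.906×10⁶ m.
Kepler's third law: T = 2π√(r³/μ) = 2π√((3.906×10⁶)³ / 4.283×10¹³).
r³/μ = 1.391×10⁶ s², so T = 2π × 1.180×10³ = 7.412×10³ s.
Converting: 7.412×10³ s ÷ 60.00 = 123.5 minutes.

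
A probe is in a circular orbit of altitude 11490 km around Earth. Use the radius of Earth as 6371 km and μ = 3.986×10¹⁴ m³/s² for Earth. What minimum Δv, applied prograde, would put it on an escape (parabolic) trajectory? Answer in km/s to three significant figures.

Δv ≈ 1.96 km/s

r = 6371 + 11490 = 17861 km = 1.7861×10⁷ m.
Circular speed v_c = √(μ/r) = 4724 m/s.
Escape speed v_esc = √(2μ/r) = √2 × v_c = 6681 m/s.
Δv = v_esc − v_c = 1957 m/s = 1.957 km/s.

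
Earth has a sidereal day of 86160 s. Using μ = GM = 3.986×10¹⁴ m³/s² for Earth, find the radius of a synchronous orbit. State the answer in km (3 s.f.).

r_sync ≈ 42200 km

A synchronous orbit has period T, so by Kepler's third law a = (μT²/4π²)^(1/3).
μT²/4π² = 3.986×10¹⁴ × (8.616×10⁴)² / 39.48 = 7.495×10²² m³.
a = 4.216×10⁷ m = 42163 km.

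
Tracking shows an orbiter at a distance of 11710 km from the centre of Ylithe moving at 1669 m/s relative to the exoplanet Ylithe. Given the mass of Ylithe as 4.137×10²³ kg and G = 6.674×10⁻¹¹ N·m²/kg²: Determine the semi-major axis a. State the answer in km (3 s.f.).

a ≈ 14300 km

μ = GM = 6.674×10⁻¹¹ × 4.137×10²³ = 2.761×10¹³ m³/s².
r = 1.171×10⁷ m.
Vis-viva rearranged: 1/a = 2/r − v²/μ = 1.708×10⁻⁷ − 1.009×10⁻⁷ = 6.991×10⁻⁸ m⁻¹.
a = 1.430×10⁷ m = 14305 km.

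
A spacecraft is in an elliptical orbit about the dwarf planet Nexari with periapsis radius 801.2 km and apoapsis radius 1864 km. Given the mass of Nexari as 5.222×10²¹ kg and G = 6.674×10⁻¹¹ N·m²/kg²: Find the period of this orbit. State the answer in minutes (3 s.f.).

T ≈ 273 minutes

μ = GM = 6.674×10⁻¹¹ × 5.222×10²¹ = 3.485×10¹¹ m³/s².
Semi-major axis a = (r_p + r_a)/2 = (801.20 + 1864.0)/2 = 1332.6 km = 1.333×10⁶ m.
By Kepler's third law T = 2π√(a³/μ) = 2π × 2.606×10³ = 1.637×10⁴ s.
= 272.9 minutes.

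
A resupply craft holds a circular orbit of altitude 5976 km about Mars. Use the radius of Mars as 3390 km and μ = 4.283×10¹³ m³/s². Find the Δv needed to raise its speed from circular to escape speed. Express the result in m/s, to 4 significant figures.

Δv ≈ 885.8 m/s

r = 3390 + 5976 = 9366.0 km = 9.3660×10⁶ m.
Circular speed v_c = √(μ/r) = 2138 m/s.
Escape speed v_esc = √(2μ/r) = √2 × v_c = 3024 m/s.
Δv = v_esc − v_c = 885.8 m/s.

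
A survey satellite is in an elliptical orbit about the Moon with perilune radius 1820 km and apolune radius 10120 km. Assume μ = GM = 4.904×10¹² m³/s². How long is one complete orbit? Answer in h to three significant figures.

T ≈ 11.5 h

Semi-major axis a = (r_p + r_a)/2 = (1820.0 + 10120)/2 = 5970.0 km = 5.970×10⁶ m.
By Kepler's third law T = 2π√(a³/μ) = 2π × 6.587×10³ = 4.139×10⁴ s.
= 11.50 h.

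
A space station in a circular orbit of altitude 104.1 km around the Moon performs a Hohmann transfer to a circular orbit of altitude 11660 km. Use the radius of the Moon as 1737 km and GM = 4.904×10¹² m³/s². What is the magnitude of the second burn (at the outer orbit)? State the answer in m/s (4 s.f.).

r₁ = 1737 + 104.1 = 1841.1 km = 1.8411×10⁶ m.
r₂ = 1737 + 11660 = 13397 km = 1.3397×10⁷ m.
Transfer ellipse a_t = (r₁ + r₂)/2 = 7.619×10⁶ m.
At r₁: circular v_c1 = √(μ/r₁) = 1632 m/s; transfer-perilune v_p = √[μ(2/r₁ − 1/a_t)] = 2164 m/s.
At r₂: circular v_c2 = √(μ/r₂) = 605.0 m/s; transfer-apolune v_a = √[μ(2/r₂ − 1/a_t)] = 297.4 m/s.
Δv₂ = v_c2 − v_a = 307.6 m/s.

Δv ≈ 307.6 m/s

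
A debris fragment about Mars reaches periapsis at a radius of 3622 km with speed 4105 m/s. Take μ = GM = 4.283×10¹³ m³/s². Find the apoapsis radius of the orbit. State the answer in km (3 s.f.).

apoapsis radius ≈ 8980 km

r_p = 3.622×10⁶ m.
Specific energy ε = v²/2 − μ/r = -3.399×10⁶ J/kg, so a = −μ/(2ε) = 6.300×10⁶ m.
The apsides satisfy r_p + r_a = 2a, so the apoapsis radius is 2a − r_p = 8.977×10⁶ m = 8977.1 km.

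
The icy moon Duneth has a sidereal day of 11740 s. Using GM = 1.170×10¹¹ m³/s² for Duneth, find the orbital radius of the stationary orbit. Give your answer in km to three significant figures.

A synchronous orbit has period T, so by Kepler's third law a = (μT²/4π²)^(1/3).
μT²/4π² = 1.170×10¹¹ × (1.174×10⁴)² / 39.48 = 4.085×10¹⁷ m³.
a = 7.420×10⁵ m = 741.97 km.

r_sync ≈ 742 km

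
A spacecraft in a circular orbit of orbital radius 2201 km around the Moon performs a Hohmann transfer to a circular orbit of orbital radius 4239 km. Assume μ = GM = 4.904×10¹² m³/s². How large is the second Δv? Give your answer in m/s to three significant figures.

r₁ = 2201 km = 2.201×10⁶ m.
r₂ = 4239 km = 4.239×10⁶ m.
Transfer ellipse a_t = (r₁ + r₂)/2 = 3.220×10⁶ m.
At r₁: circular v_c1 = √(μ/r₁) = 1493 m/s; transfer-perilune v_p = √[μ(2/r₁ − 1/a_t)] = 1713 m/s.
At r₂: circular v_c2 = √(μ/r₂) = 1076 m/s; transfer-apolune v_a = √[μ(2/r₂ − 1/a_t)] = 889.3 m/s.
Δv₂ = v_c2 − v_a = 186.3 m/s.

Δv ≈ 186 m/s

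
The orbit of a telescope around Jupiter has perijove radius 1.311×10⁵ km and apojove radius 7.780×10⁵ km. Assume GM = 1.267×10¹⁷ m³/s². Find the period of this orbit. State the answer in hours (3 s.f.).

Semi-major axis a = (r_p + r_a)/2 = (1.3110×10⁵ + 7.7800×10⁵)/2 = 4.5455×10⁵ km = 4.546×10⁸ m.
By Kepler's third law T = 2π√(a³/μ) = 2π × 2.723×10⁴ = 1.711×10⁵ s.
= 47.52 hours.

T ≈ 47.5 hours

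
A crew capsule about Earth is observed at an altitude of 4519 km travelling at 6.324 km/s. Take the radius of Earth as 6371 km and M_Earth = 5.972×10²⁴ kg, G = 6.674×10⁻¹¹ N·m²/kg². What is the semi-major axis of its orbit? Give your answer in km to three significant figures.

a ≈ 12000 km

μ = GM = 6.674×10⁻¹¹ × 5.972×10²⁴ = 3.986×10¹⁴ m³/s².
r = 6371 + 4519 = 10890 km = 1.089×10⁷ m.
Specific orbital energy ε = v²/2 − μ/r = (6324)²/2 − 3.986×10¹⁴/1.089×10⁷ = -1.660×10⁷ J/kg.
Since ε = −μ/(2a), a = −μ/(2ε) = 1.200×10⁷ m = 12003 km.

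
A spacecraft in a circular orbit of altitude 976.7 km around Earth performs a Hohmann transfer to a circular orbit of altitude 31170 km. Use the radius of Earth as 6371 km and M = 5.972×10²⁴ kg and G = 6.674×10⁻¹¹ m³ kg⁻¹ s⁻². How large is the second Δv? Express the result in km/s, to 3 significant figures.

Δv ≈ 1.39 km/s

μ = GM = 6.674×10⁻¹¹ × 5.972×10²⁴ = 3.986×10¹⁴ m³/s².
r₁ = 6371 + 976.7 = 7347.7 km = 7.3477×10⁶ m.
r₂ = 6371 + 31170 = 37541 km = 3.7541×10⁷ m.
Transfer ellipse a_t = (r₁ + r₂)/2 = 2.244×10⁷ m.
At r₁: circular v_c1 = √(μ/r₁) = 7365 m/s; transfer-perigee v_p = √[μ(2/r₁ − 1/a_t)] = 9525 m/s.
At r₂: circular v_c2 = √(μ/r₂) = 3258 m/s; transfer-apogee v_a = √[μ(2/r₂ − 1/a_t)] = 1864 m/s.
Δv₂ = v_c2 − v_a = 1394 m/s.
= 1.394 km/s.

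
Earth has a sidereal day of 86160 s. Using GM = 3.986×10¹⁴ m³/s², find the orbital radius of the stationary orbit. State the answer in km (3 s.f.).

A synchronous orbit has period T, so by Kepler's third law a = (μT²/4π²)^(1/3).
μT²/4π² = 3.986×10¹⁴ × (8.616×10⁴)² / 39.48 = 7.495×10²² m³.
a = 4.216×10⁷ m = 42163 km.

r_sync ≈ 42200 km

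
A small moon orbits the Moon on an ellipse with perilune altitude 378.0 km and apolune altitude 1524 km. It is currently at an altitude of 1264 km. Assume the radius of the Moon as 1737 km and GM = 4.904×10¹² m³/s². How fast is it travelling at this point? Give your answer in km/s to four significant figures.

r_p = 1737 + 378.0 = 2115.0 km = 2.1150×10⁶ m.
r_a = 1737 + 1524 = 3261.0 km = 3.2610×10⁶ m.
r = 1737 + 1264 = 3001.0 km = 3.001×10⁶ m.
Semi-major axis a = (r_p + r_a)/2 = 2688.0 km = 2.688×10⁶ m.
Vis-viva: v² = μ(2/r − 1/a) = 4.904×10¹² × (6.664×10⁻⁷ − 3.720×10⁻⁷) = 1.444×10⁶ m²/s².
v = 1202 m/s = 1.202 km/s.

v ≈ 1.202 km/s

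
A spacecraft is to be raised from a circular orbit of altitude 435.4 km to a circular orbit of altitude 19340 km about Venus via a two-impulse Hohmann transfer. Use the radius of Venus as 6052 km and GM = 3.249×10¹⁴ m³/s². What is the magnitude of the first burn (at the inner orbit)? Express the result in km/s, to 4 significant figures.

r₁ = 6052 + 435.4 = 6487.4 km = 6.4874×10⁶ m.
r₂ = 6052 + 19340 = 25392 km = 2.5392×10⁷ m.
Transfer ellipse a_t = (r₁ + r₂)/2 = 1.594×10⁷ m.
At r₁: circular v_c1 = √(μ/r₁) = 7077 m/s; transfer-periapsis v_p = √[μ(2/r₁ − 1/a_t)] = 8932 m/s.
Δv₁ = v_p − v_c1 = 1855 m/s.
= 1.855 km/s.

Δv ≈ 1.855 km/s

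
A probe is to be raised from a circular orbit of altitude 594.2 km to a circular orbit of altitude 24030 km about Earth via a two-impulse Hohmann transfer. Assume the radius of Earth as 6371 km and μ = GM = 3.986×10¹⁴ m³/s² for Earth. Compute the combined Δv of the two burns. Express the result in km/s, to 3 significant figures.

Δv_total ≈ 3.50 km/s

r₁ = 6371 + 594.2 = 6965.2 km = 6.9652×10⁶ m.
r₂ = 6371 + 24030 = 30401 km = 3.0401×10⁷ m.
Transfer ellipse a_t = (r₁ + r₂)/2 = 1.868×10⁷ m.
At r₁: circular v_c1 = √(μ/r₁) = 7565 m/s; transfer-perigee v_p = √[μ(2/r₁ − 1/a_t)] = 9650 m/s.
Δv₁ = v_p − v_c1 = 2085 m/s.
At r₂: circular v_c2 = √(μ/r₂) = 3621 m/s; transfer-apogee v_a = √[μ(2/r₂ − 1/a_t)] = 2211 m/s.
Δv₂ = v_c2 − v_a = 1410 m/s.
Total Δv = Δv₁ + Δv₂ = 3495 m/s = 3.495 km/s.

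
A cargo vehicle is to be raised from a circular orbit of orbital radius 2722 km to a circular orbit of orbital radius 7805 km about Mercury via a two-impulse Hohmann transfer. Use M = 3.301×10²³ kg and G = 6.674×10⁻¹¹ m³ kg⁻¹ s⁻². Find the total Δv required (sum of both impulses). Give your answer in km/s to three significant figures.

μ = GM = 6.674×10⁻¹¹ × 3.301×10²³ = 2.203×10¹³ m³/s².
r₁ = 2722 km = 2.722×10⁶ m.
r₂ = 7805 km = 7.805×10⁶ m.
Transfer ellipse a_t = (r₁ + r₂)/2 = 5.264×10⁶ m.
At r₁: circular v_c1 = √(μ/r₁) = 2845 m/s; transfer-periherm v_p = √[μ(2/r₁ − 1/a_t)] = 3464 m/s.
Δv₁ = v_p − v_c1 = 619.4 m/s.
At r₂: circular v_c2 = √(μ/r₂) = 1680 m/s; transfer-apoherm v_a = √[μ(2/r₂ − 1/a_t)] = 1208 m/s.
Δv₂ = v_c2 − v_a = 471.9 m/s.
Total Δv = Δv₁ + Δv₂ = 1091 m/s = 1.091 km/s.

Δv_total ≈ 1.09 km/s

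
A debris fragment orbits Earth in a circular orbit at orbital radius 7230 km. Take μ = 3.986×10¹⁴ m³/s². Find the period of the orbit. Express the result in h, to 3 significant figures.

T ≈ 1.70 h

r = 7230 km = 7.230×10⁶ m.
Kepler's third law: T = 2π√(r³/μ) = 2π√((7.230×10⁶)³ / 3.986×10¹⁴).
r³/μ = 9.482×10⁵ s², so T = 2π × 9.737×10² = 6.118×10³ s.
Converting: 6.118×10³ s ÷ 3600 = 1.699 h.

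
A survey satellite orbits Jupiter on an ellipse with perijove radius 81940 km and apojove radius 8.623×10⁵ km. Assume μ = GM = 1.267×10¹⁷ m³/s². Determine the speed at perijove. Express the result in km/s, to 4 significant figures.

Semi-major axis a = (r_p + r_a)/2 = 4.7212×10⁵ km = 4.721×10⁸ m.
Vis-viva: v² = μ(2/r − 1/a) = 1.267×10¹⁷ × (2.441×10⁻⁸ − 2.118×10⁻⁹) = 2.824×10⁹ m²/s².
v = 53140 m/s = 53.14 km/s.

v ≈ 53.14 km/s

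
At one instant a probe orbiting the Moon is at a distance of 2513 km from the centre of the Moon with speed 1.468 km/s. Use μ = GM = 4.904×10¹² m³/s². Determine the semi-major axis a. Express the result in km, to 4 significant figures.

r = 2.513×10⁶ m.
Vis-viva rearranged: 1/a = 2/r − v²/μ = 7.959×10⁻⁷ − 4.394×10⁻⁷ = 3.564×10⁻⁷ m⁻¹.
a = 2.806×10⁶ m = 2805.7 km.

a ≈ 2806 km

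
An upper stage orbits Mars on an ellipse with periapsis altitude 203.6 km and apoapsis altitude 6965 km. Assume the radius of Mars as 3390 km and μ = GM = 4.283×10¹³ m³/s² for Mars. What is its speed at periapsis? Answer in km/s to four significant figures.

r_p = 3390 + 203.6 = 3593.6 km = 3.5936×10⁶ m.
r_a = 3390 + 6965 = 10355 km = 1.0355×10⁷ m.
Semi-major axis a = (r_p + r_a)/2 = 6974.3 km = 6.974×10⁶ m.
Vis-viva: v² = μ(2/r − 1/a) = 4.283×10¹³ × (5.565×10⁻⁷ − 1.434×10⁻⁷) = 1.770×10⁷ m²/s².
v = 4207 m/s = 4.207 km/s.

v ≈ 4.207 km/s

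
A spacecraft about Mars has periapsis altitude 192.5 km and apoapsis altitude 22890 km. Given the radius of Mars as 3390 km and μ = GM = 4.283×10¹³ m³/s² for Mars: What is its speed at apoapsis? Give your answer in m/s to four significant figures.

r_p = 3390 + 192.5 = 3582.5 km = 3.5825×10⁶ m.
r_a = 3390 + 22890 = 26280 km = 2.6280×10⁷ m.
Semi-major axis a = (r_p + r_a)/2 = 14931 km = 1.493×10⁷ m.
Vis-viva: v² = μ(2/r − 1/a) = 4.283×10¹³ × (7.610×10⁻⁸ − 6.697×10⁻⁸) = 3.910×10⁵ m²/s².
v = 625.3 m/s.

v ≈ 625.3 m/s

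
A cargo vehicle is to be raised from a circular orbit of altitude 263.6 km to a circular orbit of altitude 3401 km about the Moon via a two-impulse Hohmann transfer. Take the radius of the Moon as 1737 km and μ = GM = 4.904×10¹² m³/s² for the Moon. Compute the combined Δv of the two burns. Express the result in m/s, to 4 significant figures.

r₁ = 1737 + 263.6 = 2000.6 km = 2.0006×10⁶ m.
r₂ = 1737 + 3401 = 5138.0 km = 5.1380×10⁶ m.
Transfer ellipse a_t = (r₁ + r₂)/2 = 3.569×10⁶ m.
At r₁: circular v_c1 = √(μ/r₁) = 1566 m/s; transfer-perilune v_p = √[μ(2/r₁ − 1/a_t)] = 1878 m/s.
Δv₁ = v_p − v_c1 = 312.8 m/s.
At r₂: circular v_c2 = √(μ/r₂) = 977.0 m/s; transfer-apolune v_a = √[μ(2/r₂ − 1/a_t)] = 731.4 m/s.
Δv₂ = v_c2 − v_a = 245.5 m/s.
Total Δv = Δv₁ + Δv₂ = 558.3 m/s.

Δv_total ≈ 558.3 m/s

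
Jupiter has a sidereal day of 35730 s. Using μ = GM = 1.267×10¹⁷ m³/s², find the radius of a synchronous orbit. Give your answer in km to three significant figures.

r_sync ≈ 1.60×10⁵ km

A synchronous orbit has period T, so by Kepler's third law a = (μT²/4π²)^(1/3).
μT²/4π² = 1.267×10¹⁷ × (3.573×10⁴)² / 39.48 = 4.097×10²⁴ m³.
a = 1.600×10⁸ m = 1.6002×10⁵ km.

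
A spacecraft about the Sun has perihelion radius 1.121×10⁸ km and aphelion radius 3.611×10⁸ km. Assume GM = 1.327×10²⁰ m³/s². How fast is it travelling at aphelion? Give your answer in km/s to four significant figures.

Semi-major axis a = (r_p + r_a)/2 = 2.3660×10⁸ km = 2.366×10¹¹ m.
Vis-viva: v² = μ(2/r − 1/a) = 1.327×10²⁰ × (5.539×10⁻¹² − 4.227×10⁻¹²) = 1.741×10⁸ m²/s².
v = 13200 m/s = 13.20 km/s.

v ≈ 13.20 km/s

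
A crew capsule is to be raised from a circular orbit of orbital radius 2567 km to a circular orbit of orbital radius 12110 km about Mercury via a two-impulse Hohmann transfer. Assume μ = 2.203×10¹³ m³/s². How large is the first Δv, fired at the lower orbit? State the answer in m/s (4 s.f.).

Δv ≈ 833.7 m/s

r₁ = 2567 km = 2.567×10⁶ m.
r₂ = 12110 km = 1.211×10⁷ m.
Transfer ellipse a_t = (r₁ + r₂)/2 = 7.338×10⁶ m.
At r₁: circular v_c1 = √(μ/r₁) = 2930 m/s; transfer-periherm v_p = √[μ(2/r₁ − 1/a_t)] = 3763 m/s.
Δv₁ = v_p − v_c1 = 833.7 m/s.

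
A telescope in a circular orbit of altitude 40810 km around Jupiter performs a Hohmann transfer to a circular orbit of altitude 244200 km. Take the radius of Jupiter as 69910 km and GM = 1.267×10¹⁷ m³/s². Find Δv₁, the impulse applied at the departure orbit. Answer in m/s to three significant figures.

Δv ≈ 7310 m/s

r₁ = 69910 + 40810 = 110720 km = 1.1072×10⁸ m.
r₂ = 69910 + 244200 = 314110 km = 3.1411×10⁸ m.
Transfer ellipse a_t = (r₁ + r₂)/2 = 2.124×10⁸ m.
At r₁: circular v_c1 = √(μ/r₁) = 33830 m/s; transfer-perijove v_p = √[μ(2/r₁ − 1/a_t)] = 41140 m/s.
Δv₁ = v_p − v_c1 = 7308 m/s.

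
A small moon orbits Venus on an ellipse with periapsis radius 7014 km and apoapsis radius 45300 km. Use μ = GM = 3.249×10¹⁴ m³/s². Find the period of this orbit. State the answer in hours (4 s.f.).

Semi-major axis a = (r_p + r_a)/2 = (7014.0 + 45300)/2 = 26157 km = 2.616×10⁷ m.
By Kepler's third law T = 2π√(a³/μ) = 2π × 7.422×10³ = 4.663×10⁴ s.
= 12.95 hours.

T ≈ 12.95 hours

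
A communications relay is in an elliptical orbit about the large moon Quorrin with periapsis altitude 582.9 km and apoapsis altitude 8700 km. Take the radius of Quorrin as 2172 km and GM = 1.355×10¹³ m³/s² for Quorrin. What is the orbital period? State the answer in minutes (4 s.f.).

r_p = 2172 + 582.9 = 2754.9 km = 2.7549×10⁶ m.
r_a = 2172 + 8700 = 10872 km = 1.0872×10⁷ m.
Semi-major axis a = (r_p + r_a)/2 = (2754.9 + 10872)/2 = 6813.4 km = 6.813×10⁶ m.
By Kepler's third law T = 2π√(a³/μ) = 2π × 4.831×10³ = 3.036×10⁴ s.
= 506.0 minutes.

T ≈ 506.0 minutes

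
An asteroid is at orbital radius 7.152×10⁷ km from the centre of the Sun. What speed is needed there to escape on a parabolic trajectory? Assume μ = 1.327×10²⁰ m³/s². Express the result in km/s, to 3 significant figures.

r = 7.152×10⁷ km = 7.152×10¹⁰ m.
Escape speed v_esc = √(2μ/r) = √(2 × 1.327×10²⁰ / 7.152×10¹⁰) = √(3.711×10⁹) = 60920 m/s.
= 60.92 km/s.

v_esc ≈ 60.9 km/s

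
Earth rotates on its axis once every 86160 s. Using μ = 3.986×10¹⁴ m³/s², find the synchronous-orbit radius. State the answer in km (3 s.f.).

A synchronous orbit has period T, so by Kepler's third law a = (μT²/4π²)^(1/3).
μT²/4π² = 3.986×10¹⁴ × (8.616×10⁴)² / 39.48 = 7.495×10²² m³.
a = 4.216×10⁷ m = 42163 km.

r_sync ≈ 42200 km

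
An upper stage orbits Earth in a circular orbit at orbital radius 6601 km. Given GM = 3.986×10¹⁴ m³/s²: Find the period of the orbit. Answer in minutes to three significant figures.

r = 6601 km = 6.601×10⁶ m.
Kepler's third law: T = 2π√(r³/μ) = 2π√((6.601×10⁶)³ / 3.986×10¹⁴).
r³/μ = 7.216×10⁵ s², so T = 2π × 8.495×10² = 5.337×10³ s.
Converting: 5.337×10³ s ÷ 60.00 = 88.96 minutes.

T ≈ 89.0 minutes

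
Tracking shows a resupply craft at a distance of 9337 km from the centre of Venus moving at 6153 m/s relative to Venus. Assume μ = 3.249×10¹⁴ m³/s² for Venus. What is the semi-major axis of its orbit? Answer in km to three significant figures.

r = 9.337×10⁶ m.
Vis-viva rearranged: 1/a = 2/r − v²/μ = 2.142×10⁻⁷ − 1.165×10⁻⁷ = 9.768×10⁻⁸ m⁻¹.
a = 1.024×10⁷ m = 10238 km.

a ≈ 10200 km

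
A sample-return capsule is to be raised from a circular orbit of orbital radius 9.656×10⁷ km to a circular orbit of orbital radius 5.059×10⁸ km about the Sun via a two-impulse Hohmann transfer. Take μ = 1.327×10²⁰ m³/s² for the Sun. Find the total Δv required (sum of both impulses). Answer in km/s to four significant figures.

r₁ = 9.656×10⁷ km = 9.656×10¹⁰ m.
r₂ = 5.059×10⁸ km = 5.059×10¹¹ m.
Transfer ellipse a_t = (r₁ + r₂)/2 = 3.012×10¹¹ m.
At r₁: circular v_c1 = √(μ/r₁) = 37070 m/s; transfer-perihelion v_p = √[μ(2/r₁ − 1/a_t)] = 48040 m/s.
Δv₁ = v_p − v_c1 = 10970 m/s.
At r₂: circular v_c2 = √(μ/r₂) = 16200 m/s; transfer-aphelion v_a = √[μ(2/r₂ − 1/a_t)] = 9170 m/s.
Δv₂ = v_c2 − v_a = 7026 m/s.
Total Δv = Δv₁ + Δv₂ = 18000 m/s = 18.00 km/s.

Δv_total ≈ 18.00 km/s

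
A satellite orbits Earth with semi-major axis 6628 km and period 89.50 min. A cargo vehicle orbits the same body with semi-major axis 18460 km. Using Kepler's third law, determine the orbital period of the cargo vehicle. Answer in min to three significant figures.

Kepler's third law: T² ∝ a³, so T₂ = T₁ (a₂/a₁)^(3/2).
a₂/a₁ = 2.785, (a₂/a₁)^(3/2) = 4.648.
T₂ = 89.50 × 4.648 = 416.0 min.

T₂ ≈ 416 min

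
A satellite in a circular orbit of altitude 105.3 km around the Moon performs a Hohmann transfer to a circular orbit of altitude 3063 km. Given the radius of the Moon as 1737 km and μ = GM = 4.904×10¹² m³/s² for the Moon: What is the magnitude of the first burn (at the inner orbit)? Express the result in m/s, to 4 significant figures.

r₁ = 1737 + 105.3 = 1842.3 km = 1.8423×10⁶ m.
r₂ = 1737 + 3063 = 4800.0 km = 4.8000×10⁶ m.
Transfer ellipse a_t = (r₁ + r₂)/2 = 3.321×10⁶ m.
At r₁: circular v_c1 = √(μ/r₁) = 1632 m/s; transfer-perilune v_p = √[μ(2/r₁ − 1/a_t)] = 1961 m/s.
Δv₁ = v_p − v_c1 = 329.9 m/s.

Δv ≈ 329.9 m/s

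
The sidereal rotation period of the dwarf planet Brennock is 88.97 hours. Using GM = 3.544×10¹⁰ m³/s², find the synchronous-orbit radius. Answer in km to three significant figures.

r_sync ≈ 4520 km

T = 88.97 hours = 3.203×10⁵ s.
A synchronous orbit has period T, so by Kepler's third law a = (μT²/4π²)^(1/3).
μT²/4π² = 3.544×10¹⁰ × (3.203×10⁵)² / 39.48 = 9.209×10¹⁹ m³.
a = 4.516×10⁶ m = 4515.9 km.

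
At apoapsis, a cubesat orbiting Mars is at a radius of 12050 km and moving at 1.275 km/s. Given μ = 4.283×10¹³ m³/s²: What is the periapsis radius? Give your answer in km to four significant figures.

periapsis radius ≈ 3573 km

r_a = 1.205×10⁷ m.
Specific energy ε = v²/2 − μ/r = -2.742×10⁶ J/kg, so a = −μ/(2ε) = 7.811×10⁶ m.
The apsides satisfy r_p + r_a = 2a, so the periapsis radius is 2a − r_a = 3.573×10⁶ m = 3572.6 km.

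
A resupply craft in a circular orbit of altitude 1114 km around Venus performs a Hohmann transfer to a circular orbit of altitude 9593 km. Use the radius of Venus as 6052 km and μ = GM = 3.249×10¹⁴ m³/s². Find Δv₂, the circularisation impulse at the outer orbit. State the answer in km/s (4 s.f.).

r₁ = 6052 + 1114 = 7166.0 km = 7.1660×10⁶ m.
r₂ = 6052 + 9593 = 15645 km = 1.5645×10⁷ m.
Transfer ellipse a_t = (r₁ + r₂)/2 = 1.141×10⁷ m.
At r₁: circular v_c1 = √(μ/r₁) = 6733 m/s; transfer-periapsis v_p = √[μ(2/r₁ − 1/a_t)] = 7886 m/s.
At r₂: circular v_c2 = √(μ/r₂) = 4557 m/s; transfer-apoapsis v_a = √[μ(2/r₂ − 1/a_t)] = 3612 m/s.
Δv₂ = v_c2 − v_a = 944.9 m/s.
= 0.9449 km/s.

Δv ≈ 0.9449 km/s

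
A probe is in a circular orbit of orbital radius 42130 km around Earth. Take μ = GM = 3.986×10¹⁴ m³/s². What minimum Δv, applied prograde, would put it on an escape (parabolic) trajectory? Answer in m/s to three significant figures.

r = 42130 km = 4.213×10⁷ m.
Circular speed v_c = √(μ/r) = 3076 m/s.
Escape speed v_esc = √(2μ/r) = √2 × v_c = 4350 m/s.
Δv = v_esc − v_c = 1274 m/s.

Δv ≈ 1270 m/s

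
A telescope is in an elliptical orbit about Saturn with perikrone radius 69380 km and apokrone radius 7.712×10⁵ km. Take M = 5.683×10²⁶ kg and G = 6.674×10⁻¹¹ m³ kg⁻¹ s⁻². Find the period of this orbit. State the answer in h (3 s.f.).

μ = GM = 6.674×10⁻¹¹ × 5.683×10²⁶ = 3.793×10¹⁶ m³/s².
Semi-major axis a = (r_p + r_a)/2 = (69380 + 7.7120×10⁵)/2 = 4.2029×10⁵ km = 4.203×10⁸ m.
By Kepler's third law T = 2π√(a³/μ) = 2π × 4.424×10⁴ = 2.780×10⁵ s.
= 77.22 h.

T ≈ 77.2 h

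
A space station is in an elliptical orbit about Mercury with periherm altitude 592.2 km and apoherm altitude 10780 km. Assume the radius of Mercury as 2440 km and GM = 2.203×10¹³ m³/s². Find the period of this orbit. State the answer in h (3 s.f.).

r_p = 2440 + 592.2 = 3032.2 km = 3.0322×10⁶ m.
r_a = 2440 + 10780 = 13220 km = 1.3220×10⁷ m.
Semi-major axis a = (r_p + r_a)/2 = (3032.2 + 13220)/2 = 8126.1 km = 8.126×10⁶ m.
By Kepler's third law T = 2π√(a³/μ) = 2π × 4.935×10³ = 3.101×10⁴ s.
= 8.614 h.

T ≈ 8.61 h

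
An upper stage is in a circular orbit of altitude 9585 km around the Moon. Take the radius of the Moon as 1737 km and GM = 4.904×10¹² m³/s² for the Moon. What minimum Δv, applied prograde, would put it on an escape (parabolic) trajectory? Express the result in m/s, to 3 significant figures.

r = 1737 + 9585 = 11322 km = 1.1322×10⁷ m.
Circular speed v_c = √(μ/r) = 658.1 m/s.
Escape speed v_esc = √(2μ/r) = √2 × v_c = 930.7 m/s.
Δv = v_esc − v_c = 272.6 m/s.

Δv ≈ 273 m/s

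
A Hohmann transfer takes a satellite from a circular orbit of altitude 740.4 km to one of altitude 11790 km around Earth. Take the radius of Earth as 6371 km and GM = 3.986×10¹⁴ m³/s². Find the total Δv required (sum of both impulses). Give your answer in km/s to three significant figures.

r₁ = 6371 + 740.4 = 7111.4 km = 7.1114×10⁶ m.
r₂ = 6371 + 11790 = 18161 km = 1.8161×10⁷ m.
Transfer ellipse a_t = (r₁ + r₂)/2 = 1.264×10⁷ m.
At r₁: circular v_c1 = √(μ/r₁) = 7487 m/s; transfer-perigee v_p = √[μ(2/r₁ − 1/a_t)] = 8975 m/s.
Δv₁ = v_p − v_c1 = 1489 m/s.
At r₂: circular v_c2 = √(μ/r₂) = 4685 m/s; transfer-apogee v_a = √[μ(2/r₂ − 1/a_t)] = 3515 m/s.
Δv₂ = v_c2 − v_a = 1170 m/s.
Total Δv = Δv₁ + Δv₂ = 2659 m/s = 2.659 km/s.

Δv_total ≈ 2.66 km/s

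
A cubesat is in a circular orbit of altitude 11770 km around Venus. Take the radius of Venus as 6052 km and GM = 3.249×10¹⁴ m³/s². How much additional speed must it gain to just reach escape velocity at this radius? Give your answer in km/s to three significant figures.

r = 6052 + 11770 = 17822 km = 1.7822×10⁷ m.
Circular speed v_c = √(μ/r) = 4270 m/s.
Escape speed v_esc = √(2μ/r) = √2 × v_c = 6038 m/s.
Δv = v_esc − v_c = 1769 m/s = 1.769 km/s.

Δv ≈ 1.77 km/s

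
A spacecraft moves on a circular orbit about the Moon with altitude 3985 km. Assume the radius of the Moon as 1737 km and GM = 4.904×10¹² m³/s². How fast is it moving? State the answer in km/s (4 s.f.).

v ≈ 0.9258 km/s

r = 1737 + 3985 = 5722.0 km = 5.7220×10⁶ m.
For a circular orbit v = √(μ/r) = √(4.904×10¹² / 5.722×10⁶) = √(8.570×10⁵) = 925.8 m/s.
That is 0.9258 km/s.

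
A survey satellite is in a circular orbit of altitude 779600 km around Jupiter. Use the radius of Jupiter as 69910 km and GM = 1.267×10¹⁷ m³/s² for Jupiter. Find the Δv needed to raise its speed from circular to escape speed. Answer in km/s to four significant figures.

r = 69910 + 779600 = 849510 km = 8.4951×10⁸ m.
Circular speed v_c = √(μ/r) = 12210 m/s.
Escape speed v_esc = √(2μ/r) = √2 × v_c = 17270 m/s.
Δv = v_esc − v_c = 5059 m/s = 5.059 km/s.

Δv ≈ 5.059 km/s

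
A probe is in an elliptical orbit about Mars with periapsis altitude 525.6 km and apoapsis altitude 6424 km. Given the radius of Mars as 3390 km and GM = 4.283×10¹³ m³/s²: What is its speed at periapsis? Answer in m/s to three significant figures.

v ≈ 3950 m/s

r_p = 3390 + 525.6 = 3915.6 km = 3.9156×10⁶ m.
r_a = 3390 + 6424 = 9814.0 km = 9.8140×10⁶ m.
Semi-major axis a = (r_p + r_a)/2 = 6864.8 km = 6.865×10⁶ m.
Vis-viva: v² = μ(2/r − 1/a) = 4.283×10¹³ × (5.108×10⁻⁷ − 1.457×10⁻⁷) = 1.564×10⁷ m²/s².
v = 3954 m/s.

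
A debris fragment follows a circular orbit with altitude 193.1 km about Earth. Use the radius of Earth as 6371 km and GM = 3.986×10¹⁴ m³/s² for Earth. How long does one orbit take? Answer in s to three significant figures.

r = 6371 + 193.1 = 6564.1 km = 6.5641×10⁶ m.
Kepler's third law: T = 2π√(r³/μ) = 2π√((6.564×10⁶)³ / 3.986×10¹⁴).
r³/μ = 7.096×10⁵ s², so T = 2π × 8.424×10² = 5.293×10³ s.

T ≈ 5290 s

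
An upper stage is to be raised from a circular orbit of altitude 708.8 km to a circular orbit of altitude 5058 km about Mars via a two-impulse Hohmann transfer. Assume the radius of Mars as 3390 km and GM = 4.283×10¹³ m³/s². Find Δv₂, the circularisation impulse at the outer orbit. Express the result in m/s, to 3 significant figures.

r₁ = 3390 + 708.8 = 4098.8 km = 4.0988×10⁶ m.
r₂ = 3390 + 5058 = 8448.0 km = 8.4480×10⁶ m.
Transfer ellipse a_t = (r₁ + r₂)/2 = 6.273×10⁶ m.
At r₁: circular v_c1 = √(μ/r₁) = 3233 m/s; transfer-periapsis v_p = √[μ(2/r₁ − 1/a_t)] = 3751 m/s.
At r₂: circular v_c2 = √(μ/r₂) = 2252 m/s; transfer-apoapsis v_a = √[μ(2/r₂ − 1/a_t)] = 1820 m/s.
Δv₂ = v_c2 − v_a = 431.6 m/s.

Δv ≈ 432 m/s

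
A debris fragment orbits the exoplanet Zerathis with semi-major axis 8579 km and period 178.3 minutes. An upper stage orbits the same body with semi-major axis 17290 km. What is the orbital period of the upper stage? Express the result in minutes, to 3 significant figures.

Kepler's third law: T² ∝ a³, so T₂ = T₁ (a₂/a₁)^(3/2).
a₂/a₁ = 2.015, (a₂/a₁)^(3/2) = 2.861.
T₂ = 178.3 × 2.861 = 510.1 minutes.

T₂ ≈ 510 minutes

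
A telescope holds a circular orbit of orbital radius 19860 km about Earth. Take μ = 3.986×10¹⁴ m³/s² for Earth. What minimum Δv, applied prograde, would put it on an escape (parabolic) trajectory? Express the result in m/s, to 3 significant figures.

r = 19860 km = 1.986×10⁷ m.
Circular speed v_c = √(μ/r) = 4480 m/s.
Escape speed v_esc = √(2μ/r) = √2 × v_c = 6336 m/s.
Δv = v_esc − v_c = 1856 m/s.

Δv ≈ 1860 m/s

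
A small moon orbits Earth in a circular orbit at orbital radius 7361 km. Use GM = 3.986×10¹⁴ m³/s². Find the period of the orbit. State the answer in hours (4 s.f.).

T ≈ 1.746 hours

r = 7361 km = 7.361×10⁶ m.
Kepler's third law: T = 2π√(r³/μ) = 2π√((7.361×10⁶)³ / 3.986×10¹⁴).
r³/μ = 1.001×10⁶ s², so T = 2π × 1.000×10³ = 6.285×10³ s.
Converting: 6.285×10³ s ÷ 3600 = 1.746 hours.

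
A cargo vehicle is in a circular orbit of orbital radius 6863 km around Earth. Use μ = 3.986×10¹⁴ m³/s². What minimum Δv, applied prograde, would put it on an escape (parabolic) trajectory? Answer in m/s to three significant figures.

r = 6863 km = 6.863×10⁶ m.
Circular speed v_c = √(μ/r) = 7621 m/s.
Escape speed v_esc = √(2μ/r) = √2 × v_c = 10780 m/s.
Δv = v_esc − v_c = 3157 m/s.

Δv ≈ 3160 m/s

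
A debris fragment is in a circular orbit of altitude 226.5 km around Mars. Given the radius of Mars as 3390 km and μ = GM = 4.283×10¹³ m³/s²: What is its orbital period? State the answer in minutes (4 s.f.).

r = 3390 + 226.5 = 3616.5 km = 3.6165×10⁶ m.
Kepler's third law: T = 2π√(r³/μ) = 2π√((3.616×10⁶)³ / 4.283×10¹³).
r³/μ = 1.104×10⁶ s², so T = 2π × 1.051×10³ = 6.603×10³ s.
Converting: 6.603×10³ s ÷ 60.00 = 110.0 minutes.

T ≈ 110.0 minutes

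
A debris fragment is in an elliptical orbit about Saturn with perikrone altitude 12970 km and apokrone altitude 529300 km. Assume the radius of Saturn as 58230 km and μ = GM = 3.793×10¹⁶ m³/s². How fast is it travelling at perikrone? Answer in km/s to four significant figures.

r_p = 58230 + 12970 = 71200 km = 7.1200×10⁷ m.
r_a = 58230 + 529300 = 587530 km = 5.8753×10⁸ m.
Semi-major axis a = (r_p + r_a)/2 = 3.2936×10⁵ km = 3.294×10⁸ m.
Vis-viva: v² = μ(2/r − 1/a) = 3.793×10¹⁶ × (2.809×10⁻⁸ − 3.036×10⁻⁹) = 9.503×10⁸ m²/s².
v = 30830 m/s = 30.83 km/s.

v ≈ 30.83 km/s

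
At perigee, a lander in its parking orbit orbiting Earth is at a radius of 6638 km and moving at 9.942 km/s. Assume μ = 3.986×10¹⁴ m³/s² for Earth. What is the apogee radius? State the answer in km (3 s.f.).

apogee radius ≈ 30900 km

r_p = 6.638×10⁶ m.
Specific energy ε = v²/2 − μ/r = -1.063×10⁷ J/kg, so a = −μ/(2ε) = 1.875×10⁷ m.
The apsides satisfy r_p + r_a = 2a, so the apogee radius is 2a − r_p = 3.087×10⁷ m = 30872 km.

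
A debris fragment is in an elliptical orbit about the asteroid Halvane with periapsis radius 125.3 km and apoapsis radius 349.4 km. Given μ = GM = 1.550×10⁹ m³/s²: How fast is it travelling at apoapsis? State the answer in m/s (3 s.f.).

Semi-major axis a = (r_p + r_a)/2 = 237.35 km = 2.374×10⁵ m.
Vis-viva: v² = μ(2/r − 1/a) = 1.550×10⁹ × (5.724×10⁻⁶ − 4.213×10⁻⁶) = 2.342×10³ m²/s².
v = 48.39 m/s.

v ≈ 48.4 m/s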